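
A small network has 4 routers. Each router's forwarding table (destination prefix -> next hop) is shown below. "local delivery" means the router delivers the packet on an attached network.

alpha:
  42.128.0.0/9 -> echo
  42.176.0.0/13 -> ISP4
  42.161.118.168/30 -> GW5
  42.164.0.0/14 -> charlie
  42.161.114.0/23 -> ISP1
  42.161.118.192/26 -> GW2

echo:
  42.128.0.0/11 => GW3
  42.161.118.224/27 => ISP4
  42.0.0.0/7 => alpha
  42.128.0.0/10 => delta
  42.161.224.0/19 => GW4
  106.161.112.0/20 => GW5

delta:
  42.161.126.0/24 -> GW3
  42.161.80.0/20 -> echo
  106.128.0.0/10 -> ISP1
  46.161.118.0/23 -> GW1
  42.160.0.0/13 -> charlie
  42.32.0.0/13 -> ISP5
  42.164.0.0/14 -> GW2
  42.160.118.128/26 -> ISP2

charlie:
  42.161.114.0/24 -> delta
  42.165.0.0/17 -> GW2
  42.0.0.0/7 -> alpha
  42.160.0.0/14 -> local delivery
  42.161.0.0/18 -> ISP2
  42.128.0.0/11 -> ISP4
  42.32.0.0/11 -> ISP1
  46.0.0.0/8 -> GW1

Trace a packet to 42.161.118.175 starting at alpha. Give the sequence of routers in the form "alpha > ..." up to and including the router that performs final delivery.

alpha > echo > delta > charlie

At alpha: longest match for 42.161.118.175 is 42.128.0.0/9 -> echo
At echo: longest match for 42.161.118.175 is 42.128.0.0/10 -> delta
At delta: longest match for 42.161.118.175 is 42.160.0.0/13 -> charlie
At charlie: longest match for 42.161.118.175 is 42.160.0.0/14 -> local delivery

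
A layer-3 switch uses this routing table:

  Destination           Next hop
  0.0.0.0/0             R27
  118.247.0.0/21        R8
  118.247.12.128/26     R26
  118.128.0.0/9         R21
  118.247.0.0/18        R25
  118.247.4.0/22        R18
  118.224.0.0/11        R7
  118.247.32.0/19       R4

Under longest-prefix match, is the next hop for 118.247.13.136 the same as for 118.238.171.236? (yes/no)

no

118.247.13.136: longest match 118.247.0.0/18 -> R25
118.238.171.236: longest match 118.224.0.0/11 -> R7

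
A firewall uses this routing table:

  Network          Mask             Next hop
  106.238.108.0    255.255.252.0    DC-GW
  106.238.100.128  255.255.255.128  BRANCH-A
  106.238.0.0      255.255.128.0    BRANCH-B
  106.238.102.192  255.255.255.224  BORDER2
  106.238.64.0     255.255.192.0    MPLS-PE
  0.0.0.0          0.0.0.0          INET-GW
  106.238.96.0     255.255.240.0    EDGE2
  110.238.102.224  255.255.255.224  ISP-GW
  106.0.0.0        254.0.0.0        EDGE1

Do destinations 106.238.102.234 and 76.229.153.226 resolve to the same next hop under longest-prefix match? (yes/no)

no

106.238.102.234: longest match 106.238.96.0/20 -> EDGE2
76.229.153.226: longest match 0.0.0.0/0 -> INET-GW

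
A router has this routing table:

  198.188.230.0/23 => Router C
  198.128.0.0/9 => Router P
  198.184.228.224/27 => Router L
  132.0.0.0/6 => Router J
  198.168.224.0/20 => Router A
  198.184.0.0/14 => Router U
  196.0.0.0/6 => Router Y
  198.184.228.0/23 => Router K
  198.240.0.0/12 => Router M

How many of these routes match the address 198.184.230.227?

Prefixes containing 198.184.230.227:
  196.0.0.0/6 (196.0.0.0 - 199.255.255.255)
  198.128.0.0/9 (198.128.0.0 - 198.255.255.255)
  198.184.0.0/14 (198.184.0.0 - 198.187.255.255)
Total matching entries: 3.

3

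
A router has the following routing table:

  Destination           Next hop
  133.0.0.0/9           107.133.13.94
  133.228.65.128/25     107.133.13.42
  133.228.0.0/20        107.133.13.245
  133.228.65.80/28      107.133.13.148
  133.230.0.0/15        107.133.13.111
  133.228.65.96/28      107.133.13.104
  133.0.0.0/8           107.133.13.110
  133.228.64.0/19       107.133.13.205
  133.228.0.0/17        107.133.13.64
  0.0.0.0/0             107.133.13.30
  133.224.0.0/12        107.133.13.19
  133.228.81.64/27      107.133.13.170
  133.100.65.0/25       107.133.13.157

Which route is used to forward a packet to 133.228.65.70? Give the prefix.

133.228.64.0/19

Entries matching 133.228.65.70:
  0.0.0.0/0 (default, matches everything)
  133.0.0.0/8 (133.0.0.0 - 133.255.255.255)
  133.224.0.0/12 (133.224.0.0 - 133.239.255.255)
  133.228.0.0/17 (133.228.0.0 - 133.228.127.255)
  133.228.64.0/19 (133.228.64.0 - 133.228.95.255)
Most specific is 133.228.64.0/19.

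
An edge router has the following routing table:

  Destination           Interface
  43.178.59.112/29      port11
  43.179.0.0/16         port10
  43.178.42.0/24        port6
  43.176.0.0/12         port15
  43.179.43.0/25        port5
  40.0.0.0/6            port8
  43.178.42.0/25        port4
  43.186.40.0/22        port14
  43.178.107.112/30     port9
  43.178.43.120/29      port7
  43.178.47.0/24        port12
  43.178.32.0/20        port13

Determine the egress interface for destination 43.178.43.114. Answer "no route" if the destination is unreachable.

Routes whose prefix contains 43.178.43.114:
  40.0.0.0/6 (40.0.0.0 - 43.255.255.255) -> port8
  43.176.0.0/12 (43.176.0.0 - 43.191.255.255) -> port15
  43.178.32.0/20 (43.178.32.0 - 43.178.47.255) -> port13
More-specific entries that do NOT match:
  43.178.107.112/30 (43.178.107.112 - 43.178.107.115) does not contain 43.178.43.114
  43.178.59.112/29 (43.178.59.112 - 43.178.59.119) does not contain 43.178.43.114
  43.178.43.120/29 (43.178.43.120 - 43.178.43.127) does not contain 43.178.43.114
  43.179.43.0/25 (43.179.43.0 - 43.179.43.127) does not contain 43.178.43.114
  43.178.42.0/25 (43.178.42.0 - 43.178.42.127) does not contain 43.178.43.114
  43.178.42.0/24 (43.178.42.0 - 43.178.42.255) does not contain 43.178.43.114
  43.178.47.0/24 (43.178.47.0 - 43.178.47.255) does not contain 43.178.43.114
  43.186.40.0/22 (43.186.40.0 - 43.186.43.255) does not contain 43.178.43.114
Longest matching prefix is /20 -> interface port13.

port13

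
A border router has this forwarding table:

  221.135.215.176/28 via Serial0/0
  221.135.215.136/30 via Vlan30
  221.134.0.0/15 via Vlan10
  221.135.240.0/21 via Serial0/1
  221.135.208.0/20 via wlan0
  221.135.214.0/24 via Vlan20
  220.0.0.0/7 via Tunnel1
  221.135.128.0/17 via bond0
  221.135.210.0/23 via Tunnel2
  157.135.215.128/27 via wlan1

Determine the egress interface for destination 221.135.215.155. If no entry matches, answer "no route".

wlan0

Routes whose prefix contains 221.135.215.155:
  220.0.0.0/7 (220.0.0.0 - 221.255.255.255) -> Tunnel1
  221.134.0.0/15 (221.134.0.0 - 221.135.255.255) -> Vlan10
  221.135.128.0/17 (221.135.128.0 - 221.135.255.255) -> bond0
  221.135.208.0/20 (221.135.208.0 - 221.135.223.255) -> wlan0
More-specific entries that do NOT match:
  221.135.215.136/30 (221.135.215.136 - 221.135.215.139) does not contain 221.135.215.155
  221.135.215.176/28 (221.135.215.176 - 221.135.215.191) does not contain 221.135.215.155
  157.135.215.128/27 (157.135.215.128 - 157.135.215.159) does not contain 221.135.215.155
  221.135.214.0/24 (221.135.214.0 - 221.135.214.255) does not contain 221.135.215.155
  221.135.210.0/23 (221.135.210.0 - 221.135.211.255) does not contain 221.135.215.155
  221.135.240.0/21 (221.135.240.0 - 221.135.247.255) does not contain 221.135.215.155
Longest matching prefix is /20 -> interface wlan0.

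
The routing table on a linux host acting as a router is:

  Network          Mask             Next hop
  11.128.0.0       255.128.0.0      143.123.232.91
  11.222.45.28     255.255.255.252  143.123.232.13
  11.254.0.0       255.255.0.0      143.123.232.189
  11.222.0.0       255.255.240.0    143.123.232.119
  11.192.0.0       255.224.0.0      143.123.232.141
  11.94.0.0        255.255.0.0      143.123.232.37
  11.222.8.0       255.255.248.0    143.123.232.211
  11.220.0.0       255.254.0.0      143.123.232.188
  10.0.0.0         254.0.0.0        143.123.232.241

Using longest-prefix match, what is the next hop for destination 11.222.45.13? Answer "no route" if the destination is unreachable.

Routes whose prefix contains 11.222.45.13:
  10.0.0.0/7 (10.0.0.0 - 11.255.255.255) -> 143.123.232.241
  11.128.0.0/9 (11.128.0.0 - 11.255.255.255) -> 143.123.232.91
  11.192.0.0/11 (11.192.0.0 - 11.223.255.255) -> 143.123.232.141
More-specific entries that do NOT match:
  11.222.45.28/30 (11.222.45.28 - 11.222.45.31) does not contain 11.222.45.13
  11.222.8.0/21 (11.222.8.0 - 11.222.15.255) does not contain 11.222.45.13
  11.222.0.0/20 (11.222.0.0 - 11.222.15.255) does not contain 11.222.45.13
  11.254.0.0/16 (11.254.0.0 - 11.254.255.255) does not contain 11.222.45.13
  11.94.0.0/16 (11.94.0.0 - 11.94.255.255) does not contain 11.222.45.13
  11.220.0.0/15 (11.220.0.0 - 11.221.255.255) does not contain 11.222.45.13
Longest matching prefix is /11 -> next hop 143.123.232.141.

143.123.232.141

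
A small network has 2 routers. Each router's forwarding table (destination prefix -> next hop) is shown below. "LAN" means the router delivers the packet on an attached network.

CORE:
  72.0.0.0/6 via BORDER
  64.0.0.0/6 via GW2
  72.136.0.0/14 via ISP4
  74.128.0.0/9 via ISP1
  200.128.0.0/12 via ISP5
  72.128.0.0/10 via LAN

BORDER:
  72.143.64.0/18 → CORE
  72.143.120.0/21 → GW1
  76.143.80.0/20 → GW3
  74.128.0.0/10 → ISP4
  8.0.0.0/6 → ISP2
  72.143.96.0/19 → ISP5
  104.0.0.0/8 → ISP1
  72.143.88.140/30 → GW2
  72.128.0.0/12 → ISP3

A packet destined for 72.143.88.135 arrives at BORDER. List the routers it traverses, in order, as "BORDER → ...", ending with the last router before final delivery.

At BORDER: longest match for 72.143.88.135 is 72.143.64.0/18 -> CORE
At CORE: longest match for 72.143.88.135 is 72.128.0.0/10 -> LAN

BORDER → CORE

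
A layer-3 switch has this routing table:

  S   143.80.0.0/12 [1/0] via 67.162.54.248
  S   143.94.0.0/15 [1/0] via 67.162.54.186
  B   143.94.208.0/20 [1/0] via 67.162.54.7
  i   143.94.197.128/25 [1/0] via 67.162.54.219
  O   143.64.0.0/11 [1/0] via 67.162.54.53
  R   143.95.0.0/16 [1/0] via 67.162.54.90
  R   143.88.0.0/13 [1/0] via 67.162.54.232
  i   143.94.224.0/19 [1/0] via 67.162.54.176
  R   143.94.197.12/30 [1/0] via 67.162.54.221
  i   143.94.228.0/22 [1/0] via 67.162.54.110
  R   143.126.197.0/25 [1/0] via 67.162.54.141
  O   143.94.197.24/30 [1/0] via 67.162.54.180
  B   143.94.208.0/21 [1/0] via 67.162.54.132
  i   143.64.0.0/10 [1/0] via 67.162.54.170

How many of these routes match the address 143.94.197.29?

5

Prefixes containing 143.94.197.29:
  143.64.0.0/10 (143.64.0.0 - 143.127.255.255)
  143.64.0.0/11 (143.64.0.0 - 143.95.255.255)
  143.80.0.0/12 (143.80.0.0 - 143.95.255.255)
  143.88.0.0/13 (143.88.0.0 - 143.95.255.255)
  143.94.0.0/15 (143.94.0.0 - 143.95.255.255)
Total matching entries: 5.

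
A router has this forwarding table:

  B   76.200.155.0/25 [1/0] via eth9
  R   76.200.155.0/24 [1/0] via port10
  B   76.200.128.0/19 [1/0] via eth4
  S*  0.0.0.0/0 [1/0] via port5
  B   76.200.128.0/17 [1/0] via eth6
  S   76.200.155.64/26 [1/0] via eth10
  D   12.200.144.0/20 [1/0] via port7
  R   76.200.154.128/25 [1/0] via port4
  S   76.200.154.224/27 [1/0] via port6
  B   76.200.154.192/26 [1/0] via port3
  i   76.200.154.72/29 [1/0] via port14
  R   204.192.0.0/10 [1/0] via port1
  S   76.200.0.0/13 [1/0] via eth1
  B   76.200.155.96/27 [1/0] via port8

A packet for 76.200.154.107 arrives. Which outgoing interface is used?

Routes whose prefix contains 76.200.154.107:
  0.0.0.0/0 (default, matches everything) -> port5
  76.200.0.0/13 (76.200.0.0 - 76.207.255.255) -> eth1
  76.200.128.0/17 (76.200.128.0 - 76.200.255.255) -> eth6
  76.200.128.0/19 (76.200.128.0 - 76.200.159.255) -> eth4
More-specific entries that do NOT match:
  76.200.154.72/29 (76.200.154.72 - 76.200.154.79) does not contain 76.200.154.107
  76.200.154.224/27 (76.200.154.224 - 76.200.154.255) does not contain 76.200.154.107
  76.200.155.96/27 (76.200.155.96 - 76.200.155.127) does not contain 76.200.154.107
  76.200.155.64/26 (76.200.155.64 - 76.200.155.127) does not contain 76.200.154.107
  76.200.154.192/26 (76.200.154.192 - 76.200.154.255) does not contain 76.200.154.107
  76.200.155.0/25 (76.200.155.0 - 76.200.155.127) does not contain 76.200.154.107
  76.200.154.128/25 (76.200.154.128 - 76.200.154.255) does not contain 76.200.154.107
  76.200.155.0/24 (76.200.155.0 - 76.200.155.255) does not contain 76.200.154.107
  12.200.144.0/20 (12.200.144.0 - 12.200.159.255) does not contain 76.200.154.107
Longest matching prefix is /19 -> interface eth4.

eth4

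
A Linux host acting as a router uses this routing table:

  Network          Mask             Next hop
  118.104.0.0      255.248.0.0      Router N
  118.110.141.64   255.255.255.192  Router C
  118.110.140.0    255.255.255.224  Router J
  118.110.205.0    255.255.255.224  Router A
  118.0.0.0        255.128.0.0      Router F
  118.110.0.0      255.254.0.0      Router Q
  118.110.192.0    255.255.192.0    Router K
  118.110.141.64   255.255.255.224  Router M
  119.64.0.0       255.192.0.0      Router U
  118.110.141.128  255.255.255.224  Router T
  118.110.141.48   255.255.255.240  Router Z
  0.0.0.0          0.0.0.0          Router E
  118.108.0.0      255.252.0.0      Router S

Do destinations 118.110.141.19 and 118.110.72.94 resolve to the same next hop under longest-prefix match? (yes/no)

118.110.141.19: longest match 118.110.0.0/15 -> Router Q
118.110.72.94: longest match 118.110.0.0/15 -> Router Q

yes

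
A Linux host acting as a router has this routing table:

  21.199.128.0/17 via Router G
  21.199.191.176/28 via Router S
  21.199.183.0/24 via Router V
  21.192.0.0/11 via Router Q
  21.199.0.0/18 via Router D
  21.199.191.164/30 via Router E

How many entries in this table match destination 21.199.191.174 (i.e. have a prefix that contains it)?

2

Prefixes containing 21.199.191.174:
  21.192.0.0/11 (21.192.0.0 - 21.223.255.255)
  21.199.128.0/17 (21.199.128.0 - 21.199.255.255)
Total matching entries: 2.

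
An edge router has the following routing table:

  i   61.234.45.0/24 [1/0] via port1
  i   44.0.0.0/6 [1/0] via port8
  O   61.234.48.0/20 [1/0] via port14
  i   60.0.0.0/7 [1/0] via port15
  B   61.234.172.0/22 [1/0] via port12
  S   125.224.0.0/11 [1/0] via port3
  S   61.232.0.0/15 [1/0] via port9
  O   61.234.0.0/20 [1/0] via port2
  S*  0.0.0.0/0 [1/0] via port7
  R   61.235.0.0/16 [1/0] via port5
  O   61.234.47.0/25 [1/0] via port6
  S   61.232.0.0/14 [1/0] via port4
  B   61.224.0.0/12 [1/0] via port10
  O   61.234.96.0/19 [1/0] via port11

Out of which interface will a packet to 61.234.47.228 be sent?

Routes whose prefix contains 61.234.47.228:
  0.0.0.0/0 (default, matches everything) -> port7
  60.0.0.0/7 (60.0.0.0 - 61.255.255.255) -> port15
  61.224.0.0/12 (61.224.0.0 - 61.239.255.255) -> port10
  61.232.0.0/14 (61.232.0.0 - 61.235.255.255) -> port4
More-specific entries that do NOT match:
  61.234.47.0/25 (61.234.47.0 - 61.234.47.127) does not contain 61.234.47.228
  61.234.45.0/24 (61.234.45.0 - 61.234.45.255) does not contain 61.234.47.228
  61.234.172.0/22 (61.234.172.0 - 61.234.175.255) does not contain 61.234.47.228
  61.234.48.0/20 (61.234.48.0 - 61.234.63.255) does not contain 61.234.47.228
  61.234.0.0/20 (61.234.0.0 - 61.234.15.255) does not contain 61.234.47.228
  61.234.96.0/19 (61.234.96.0 - 61.234.127.255) does not contain 61.234.47.228
  61.235.0.0/16 (61.235.0.0 - 61.235.255.255) does not contain 61.234.47.228
  61.232.0.0/15 (61.232.0.0 - 61.233.255.255) does not contain 61.234.47.228
Longest matching prefix is /14 -> interface port4.

port4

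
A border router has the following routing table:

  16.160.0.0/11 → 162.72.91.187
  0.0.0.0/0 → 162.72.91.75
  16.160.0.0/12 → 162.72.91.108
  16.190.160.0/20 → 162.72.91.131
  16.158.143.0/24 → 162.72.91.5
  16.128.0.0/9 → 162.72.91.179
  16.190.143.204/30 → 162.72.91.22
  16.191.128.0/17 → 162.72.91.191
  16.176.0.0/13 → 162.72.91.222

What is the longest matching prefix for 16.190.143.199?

16.160.0.0/11

Entries matching 16.190.143.199:
  0.0.0.0/0 (default, matches everything)
  16.128.0.0/9 (16.128.0.0 - 16.255.255.255)
  16.160.0.0/11 (16.160.0.0 - 16.191.255.255)
Most specific is 16.160.0.0/11.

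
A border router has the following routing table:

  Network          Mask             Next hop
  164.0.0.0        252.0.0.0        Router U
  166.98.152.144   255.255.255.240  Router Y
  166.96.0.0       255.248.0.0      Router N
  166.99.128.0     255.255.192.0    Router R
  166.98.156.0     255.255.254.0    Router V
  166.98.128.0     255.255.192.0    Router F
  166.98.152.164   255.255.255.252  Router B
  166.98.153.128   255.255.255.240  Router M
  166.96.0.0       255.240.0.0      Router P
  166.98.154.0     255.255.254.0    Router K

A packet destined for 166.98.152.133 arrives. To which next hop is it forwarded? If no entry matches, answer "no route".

Router F

Routes whose prefix contains 166.98.152.133:
  164.0.0.0/6 (164.0.0.0 - 167.255.255.255) -> Router U
  166.96.0.0/12 (166.96.0.0 - 166.111.255.255) -> Router P
  166.96.0.0/13 (166.96.0.0 - 166.103.255.255) -> Router N
  166.98.128.0/18 (166.98.128.0 - 166.98.191.255) -> Router F
More-specific entries that do NOT match:
  166.98.152.164/30 (166.98.152.164 - 166.98.152.167) does not contain 166.98.152.133
  166.98.152.144/28 (166.98.152.144 - 166.98.152.159) does not contain 166.98.152.133
  166.98.153.128/28 (166.98.153.128 - 166.98.153.143) does not contain 166.98.152.133
  166.98.156.0/23 (166.98.156.0 - 166.98.157.255) does not contain 166.98.152.133
  166.98.154.0/23 (166.98.154.0 - 166.98.155.255) does not contain 166.98.152.133
Longest matching prefix is /18 -> next hop Router F.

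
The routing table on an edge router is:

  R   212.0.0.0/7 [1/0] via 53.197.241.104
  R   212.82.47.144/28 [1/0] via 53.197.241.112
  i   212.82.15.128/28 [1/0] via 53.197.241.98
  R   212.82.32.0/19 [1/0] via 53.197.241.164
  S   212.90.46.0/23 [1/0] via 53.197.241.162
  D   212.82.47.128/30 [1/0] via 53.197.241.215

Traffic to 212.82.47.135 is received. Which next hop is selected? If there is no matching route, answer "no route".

53.197.241.164

Routes whose prefix contains 212.82.47.135:
  212.0.0.0/7 (212.0.0.0 - 213.255.255.255) -> 53.197.241.104
  212.82.32.0/19 (212.82.32.0 - 212.82.63.255) -> 53.197.241.164
More-specific entries that do NOT match:
  212.82.47.128/30 (212.82.47.128 - 212.82.47.131) does not contain 212.82.47.135
  212.82.47.144/28 (212.82.47.144 - 212.82.47.159) does not contain 212.82.47.135
  212.82.15.128/28 (212.82.15.128 - 212.82.15.143) does not contain 212.82.47.135
  212.90.46.0/23 (212.90.46.0 - 212.90.47.255) does not contain 212.82.47.135
Longest matching prefix is /19 -> next hop 53.197.241.164.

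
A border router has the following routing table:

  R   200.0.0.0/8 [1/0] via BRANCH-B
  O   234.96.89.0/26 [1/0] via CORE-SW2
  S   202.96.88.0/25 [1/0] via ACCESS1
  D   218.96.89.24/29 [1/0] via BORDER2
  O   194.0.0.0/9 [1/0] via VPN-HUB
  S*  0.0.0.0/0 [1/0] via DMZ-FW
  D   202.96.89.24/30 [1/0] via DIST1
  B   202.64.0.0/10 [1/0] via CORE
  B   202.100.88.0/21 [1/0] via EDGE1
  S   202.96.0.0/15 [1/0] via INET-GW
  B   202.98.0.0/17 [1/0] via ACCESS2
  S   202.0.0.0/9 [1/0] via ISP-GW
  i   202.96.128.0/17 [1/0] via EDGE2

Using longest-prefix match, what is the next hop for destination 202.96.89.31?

Routes whose prefix contains 202.96.89.31:
  0.0.0.0/0 (default, matches everything) -> DMZ-FW
  202.0.0.0/9 (202.0.0.0 - 202.127.255.255) -> ISP-GW
  202.64.0.0/10 (202.64.0.0 - 202.127.255.255) -> CORE
  202.96.0.0/15 (202.96.0.0 - 202.97.255.255) -> INET-GW
More-specific entries that do NOT match:
  202.96.89.24/30 (202.96.89.24 - 202.96.89.27) does not contain 202.96.89.31
  218.96.89.24/29 (218.96.89.24 - 218.96.89.31) does not contain 202.96.89.31
  234.96.89.0/26 (234.96.89.0 - 234.96.89.63) does not contain 202.96.89.31
  202.96.88.0/25 (202.96.88.0 - 202.96.88.127) does not contain 202.96.89.31
  202.100.88.0/21 (202.100.88.0 - 202.100.95.255) does not contain 202.96.89.31
  202.98.0.0/17 (202.98.0.0 - 202.98.127.255) does not contain 202.96.89.31
  202.96.128.0/17 (202.96.128.0 - 202.96.255.255) does not contain 202.96.89.31
Longest matching prefix is /15 -> next hop INET-GW.

INET-GW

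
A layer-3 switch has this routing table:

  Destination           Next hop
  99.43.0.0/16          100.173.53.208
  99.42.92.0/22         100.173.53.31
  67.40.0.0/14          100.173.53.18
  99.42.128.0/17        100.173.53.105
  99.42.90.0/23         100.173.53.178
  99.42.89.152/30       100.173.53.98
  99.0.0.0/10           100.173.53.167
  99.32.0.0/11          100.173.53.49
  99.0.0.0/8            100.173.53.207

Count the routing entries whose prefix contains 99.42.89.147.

3

Prefixes containing 99.42.89.147:
  99.0.0.0/8 (99.0.0.0 - 99.255.255.255)
  99.0.0.0/10 (99.0.0.0 - 99.63.255.255)
  99.32.0.0/11 (99.32.0.0 - 99.63.255.255)
Total matching entries: 3.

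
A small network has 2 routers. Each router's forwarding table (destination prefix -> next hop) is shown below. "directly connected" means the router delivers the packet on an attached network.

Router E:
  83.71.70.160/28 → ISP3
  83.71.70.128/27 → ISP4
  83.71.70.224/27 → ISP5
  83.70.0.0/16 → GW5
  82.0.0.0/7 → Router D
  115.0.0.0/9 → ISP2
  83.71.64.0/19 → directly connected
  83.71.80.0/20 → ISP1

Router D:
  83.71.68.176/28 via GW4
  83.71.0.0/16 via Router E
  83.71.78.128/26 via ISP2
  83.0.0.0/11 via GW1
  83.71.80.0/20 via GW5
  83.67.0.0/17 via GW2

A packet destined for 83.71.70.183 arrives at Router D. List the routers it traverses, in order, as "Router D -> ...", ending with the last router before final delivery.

Router D -> Router E

At Router D: longest match for 83.71.70.183 is 83.71.0.0/16 -> Router E
At Router E: longest match for 83.71.70.183 is 83.71.64.0/19 -> directly connected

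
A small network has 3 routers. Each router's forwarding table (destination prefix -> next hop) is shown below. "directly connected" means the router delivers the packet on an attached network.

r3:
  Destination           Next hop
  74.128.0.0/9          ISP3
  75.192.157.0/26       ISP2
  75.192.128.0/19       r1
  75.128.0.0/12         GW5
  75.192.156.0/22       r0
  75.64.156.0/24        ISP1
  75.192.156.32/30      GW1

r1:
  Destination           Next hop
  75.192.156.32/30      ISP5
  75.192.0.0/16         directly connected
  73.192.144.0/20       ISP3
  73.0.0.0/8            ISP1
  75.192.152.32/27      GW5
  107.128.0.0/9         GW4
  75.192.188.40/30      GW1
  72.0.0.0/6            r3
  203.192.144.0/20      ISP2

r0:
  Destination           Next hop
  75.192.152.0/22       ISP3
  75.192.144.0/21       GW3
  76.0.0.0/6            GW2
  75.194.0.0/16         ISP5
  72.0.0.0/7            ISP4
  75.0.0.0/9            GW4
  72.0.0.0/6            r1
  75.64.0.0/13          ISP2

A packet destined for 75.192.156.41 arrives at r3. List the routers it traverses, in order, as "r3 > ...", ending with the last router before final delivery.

At r3: longest match for 75.192.156.41 is 75.192.156.0/22 -> r0
At r0: longest match for 75.192.156.41 is 72.0.0.0/6 -> r1
At r1: longest match for 75.192.156.41 is 75.192.0.0/16 -> directly connected

r3 > r0 > r1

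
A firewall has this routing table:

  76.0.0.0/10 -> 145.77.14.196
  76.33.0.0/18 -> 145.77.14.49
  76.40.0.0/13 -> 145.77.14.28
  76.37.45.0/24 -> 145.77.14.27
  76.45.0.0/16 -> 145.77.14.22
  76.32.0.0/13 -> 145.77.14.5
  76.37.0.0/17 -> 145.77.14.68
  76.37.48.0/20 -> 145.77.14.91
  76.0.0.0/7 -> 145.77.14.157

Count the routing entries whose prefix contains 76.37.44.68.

Prefixes containing 76.37.44.68:
  76.0.0.0/7 (76.0.0.0 - 77.255.255.255)
  76.0.0.0/10 (76.0.0.0 - 76.63.255.255)
  76.32.0.0/13 (76.32.0.0 - 76.39.255.255)
  76.37.0.0/17 (76.37.0.0 - 76.37.127.255)
Total matching entries: 4.

4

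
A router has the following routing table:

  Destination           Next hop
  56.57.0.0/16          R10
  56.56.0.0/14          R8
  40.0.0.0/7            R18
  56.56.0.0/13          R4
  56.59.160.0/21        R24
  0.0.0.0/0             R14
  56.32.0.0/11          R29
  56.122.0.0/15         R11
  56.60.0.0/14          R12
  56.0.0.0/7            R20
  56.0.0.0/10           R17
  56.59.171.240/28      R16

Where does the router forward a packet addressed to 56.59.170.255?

R8

Routes whose prefix contains 56.59.170.255:
  0.0.0.0/0 (default, matches everything) -> R14
  56.0.0.0/7 (56.0.0.0 - 57.255.255.255) -> R20
  56.0.0.0/10 (56.0.0.0 - 56.63.255.255) -> R17
  56.32.0.0/11 (56.32.0.0 - 56.63.255.255) -> R29
  56.56.0.0/13 (56.56.0.0 - 56.63.255.255) -> R4
  56.56.0.0/14 (56.56.0.0 - 56.59.255.255) -> R8
More-specific entries that do NOT match:
  56.59.171.240/28 (56.59.171.240 - 56.59.171.255) does not contain 56.59.170.255
  56.59.160.0/21 (56.59.160.0 - 56.59.167.255) does not contain 56.59.170.255
  56.57.0.0/16 (56.57.0.0 - 56.57.255.255) does not contain 56.59.170.255
  56.122.0.0/15 (56.122.0.0 - 56.123.255.255) does not contain 56.59.170.255
Longest matching prefix is /14 -> next hop R8.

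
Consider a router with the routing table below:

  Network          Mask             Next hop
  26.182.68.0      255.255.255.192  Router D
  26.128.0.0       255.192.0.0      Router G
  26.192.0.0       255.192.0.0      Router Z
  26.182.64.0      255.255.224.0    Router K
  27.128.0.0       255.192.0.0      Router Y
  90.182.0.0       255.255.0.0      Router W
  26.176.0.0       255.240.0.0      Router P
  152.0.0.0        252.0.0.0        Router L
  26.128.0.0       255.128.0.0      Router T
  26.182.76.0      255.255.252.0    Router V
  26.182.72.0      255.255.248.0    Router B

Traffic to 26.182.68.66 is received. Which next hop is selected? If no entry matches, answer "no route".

Routes whose prefix contains 26.182.68.66:
  26.128.0.0/9 (26.128.0.0 - 26.255.255.255) -> Router T
  26.128.0.0/10 (26.128.0.0 - 26.191.255.255) -> Router G
  26.176.0.0/12 (26.176.0.0 - 26.191.255.255) -> Router P
  26.182.64.0/19 (26.182.64.0 - 26.182.95.255) -> Router K
More-specific entries that do NOT match:
  26.182.68.0/26 (26.182.68.0 - 26.182.68.63) does not contain 26.182.68.66
  26.182.76.0/22 (26.182.76.0 - 26.182.79.255) does not contain 26.182.68.66
  26.182.72.0/21 (26.182.72.0 - 26.182.79.255) does not contain 26.182.68.66
Longest matching prefix is /19 -> next hop Router K.

Router K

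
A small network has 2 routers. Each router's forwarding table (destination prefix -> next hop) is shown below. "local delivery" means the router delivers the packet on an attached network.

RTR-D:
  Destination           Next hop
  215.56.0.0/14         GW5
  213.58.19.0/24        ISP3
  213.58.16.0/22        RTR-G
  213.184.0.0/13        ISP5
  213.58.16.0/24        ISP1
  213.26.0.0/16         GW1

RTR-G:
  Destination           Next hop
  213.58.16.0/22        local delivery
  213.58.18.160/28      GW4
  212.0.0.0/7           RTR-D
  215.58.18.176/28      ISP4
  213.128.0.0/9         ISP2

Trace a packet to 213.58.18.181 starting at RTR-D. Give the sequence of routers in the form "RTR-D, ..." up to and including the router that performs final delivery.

RTR-D, RTR-G

At RTR-D: longest match for 213.58.18.181 is 213.58.16.0/22 -> RTR-G
At RTR-G: longest match for 213.58.18.181 is 213.58.16.0/22 -> local delivery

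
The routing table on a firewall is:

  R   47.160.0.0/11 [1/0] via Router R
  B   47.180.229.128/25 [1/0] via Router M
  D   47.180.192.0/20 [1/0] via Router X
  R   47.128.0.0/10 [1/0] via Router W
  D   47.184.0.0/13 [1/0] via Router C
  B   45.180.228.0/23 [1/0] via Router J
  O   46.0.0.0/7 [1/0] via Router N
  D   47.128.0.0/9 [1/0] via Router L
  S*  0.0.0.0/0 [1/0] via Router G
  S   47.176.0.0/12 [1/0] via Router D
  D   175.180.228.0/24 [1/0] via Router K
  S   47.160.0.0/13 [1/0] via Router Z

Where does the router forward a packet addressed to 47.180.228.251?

Router D

Routes whose prefix contains 47.180.228.251:
  0.0.0.0/0 (default, matches everything) -> Router G
  46.0.0.0/7 (46.0.0.0 - 47.255.255.255) -> Router N
  47.128.0.0/9 (47.128.0.0 - 47.255.255.255) -> Router L
  47.128.0.0/10 (47.128.0.0 - 47.191.255.255) -> Router W
  47.160.0.0/11 (47.160.0.0 - 47.191.255.255) -> Router R
  47.176.0.0/12 (47.176.0.0 - 47.191.255.255) -> Router D
More-specific entries that do NOT match:
  47.180.229.128/25 (47.180.229.128 - 47.180.229.255) does not contain 47.180.228.251
  175.180.228.0/24 (175.180.228.0 - 175.180.228.255) does not contain 47.180.228.251
  45.180.228.0/23 (45.180.228.0 - 45.180.229.255) does not contain 47.180.228.251
  47.180.192.0/20 (47.180.192.0 - 47.180.207.255) does not contain 47.180.228.251
  47.184.0.0/13 (47.184.0.0 - 47.191.255.255) does not contain 47.180.228.251
  47.160.0.0/13 (47.160.0.0 - 47.167.255.255) does not contain 47.180.228.251
Longest matching prefix is /12 -> next hop Router D.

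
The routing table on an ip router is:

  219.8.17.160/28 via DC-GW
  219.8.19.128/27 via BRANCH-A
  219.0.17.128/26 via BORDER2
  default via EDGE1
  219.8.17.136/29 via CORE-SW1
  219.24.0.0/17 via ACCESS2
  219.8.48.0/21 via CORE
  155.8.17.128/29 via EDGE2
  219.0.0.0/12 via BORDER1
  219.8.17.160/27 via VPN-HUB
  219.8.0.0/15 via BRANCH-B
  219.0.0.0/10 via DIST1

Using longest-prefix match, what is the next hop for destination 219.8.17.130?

BRANCH-B

Routes whose prefix contains 219.8.17.130:
  0.0.0.0/0 (default, matches everything) -> EDGE1
  219.0.0.0/10 (219.0.0.0 - 219.63.255.255) -> DIST1
  219.0.0.0/12 (219.0.0.0 - 219.15.255.255) -> BORDER1
  219.8.0.0/15 (219.8.0.0 - 219.9.255.255) -> BRANCH-B
More-specific entries that do NOT match:
  219.8.17.136/29 (219.8.17.136 - 219.8.17.143) does not contain 219.8.17.130
  155.8.17.128/29 (155.8.17.128 - 155.8.17.135) does not contain 219.8.17.130
  219.8.17.160/28 (219.8.17.160 - 219.8.17.175) does not contain 219.8.17.130
  219.8.19.128/27 (219.8.19.128 - 219.8.19.159) does not contain 219.8.17.130
  219.8.17.160/27 (219.8.17.160 - 219.8.17.191) does not contain 219.8.17.130
  219.0.17.128/26 (219.0.17.128 - 219.0.17.191) does not contain 219.8.17.130
  219.8.48.0/21 (219.8.48.0 - 219.8.55.255) does not contain 219.8.17.130
  219.24.0.0/17 (219.24.0.0 - 219.24.127.255) does not contain 219.8.17.130
Longest matching prefix is /15 -> next hop BRANCH-B.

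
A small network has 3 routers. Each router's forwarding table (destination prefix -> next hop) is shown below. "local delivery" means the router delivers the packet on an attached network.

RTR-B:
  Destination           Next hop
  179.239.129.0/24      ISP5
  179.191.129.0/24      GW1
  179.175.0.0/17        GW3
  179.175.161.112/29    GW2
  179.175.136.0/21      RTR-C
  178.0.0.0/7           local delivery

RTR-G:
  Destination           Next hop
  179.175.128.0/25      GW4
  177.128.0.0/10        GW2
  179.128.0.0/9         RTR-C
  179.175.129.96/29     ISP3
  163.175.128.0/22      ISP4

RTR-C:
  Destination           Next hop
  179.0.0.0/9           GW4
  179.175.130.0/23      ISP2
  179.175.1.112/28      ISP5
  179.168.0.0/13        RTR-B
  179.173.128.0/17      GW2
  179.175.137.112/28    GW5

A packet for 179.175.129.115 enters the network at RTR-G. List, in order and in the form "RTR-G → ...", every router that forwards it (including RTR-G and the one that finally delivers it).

RTR-G → RTR-C → RTR-B

At RTR-G: longest match for 179.175.129.115 is 179.128.0.0/9 -> RTR-C
At RTR-C: longest match for 179.175.129.115 is 179.168.0.0/13 -> RTR-B
At RTR-B: longest match for 179.175.129.115 is 178.0.0.0/7 -> local delivery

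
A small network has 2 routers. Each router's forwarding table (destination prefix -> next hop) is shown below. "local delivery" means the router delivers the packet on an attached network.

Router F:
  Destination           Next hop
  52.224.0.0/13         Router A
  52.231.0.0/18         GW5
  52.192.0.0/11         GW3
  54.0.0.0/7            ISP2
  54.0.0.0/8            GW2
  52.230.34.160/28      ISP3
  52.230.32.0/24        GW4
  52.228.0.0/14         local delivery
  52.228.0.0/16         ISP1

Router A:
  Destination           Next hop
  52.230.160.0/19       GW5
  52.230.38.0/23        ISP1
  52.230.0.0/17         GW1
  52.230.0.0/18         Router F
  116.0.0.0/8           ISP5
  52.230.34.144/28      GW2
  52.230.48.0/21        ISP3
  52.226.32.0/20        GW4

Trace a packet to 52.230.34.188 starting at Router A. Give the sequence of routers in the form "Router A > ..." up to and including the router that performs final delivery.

At Router A: longest match for 52.230.34.188 is 52.230.0.0/18 -> Router F
At Router F: longest match for 52.230.34.188 is 52.228.0.0/14 -> local delivery

Router A > Router F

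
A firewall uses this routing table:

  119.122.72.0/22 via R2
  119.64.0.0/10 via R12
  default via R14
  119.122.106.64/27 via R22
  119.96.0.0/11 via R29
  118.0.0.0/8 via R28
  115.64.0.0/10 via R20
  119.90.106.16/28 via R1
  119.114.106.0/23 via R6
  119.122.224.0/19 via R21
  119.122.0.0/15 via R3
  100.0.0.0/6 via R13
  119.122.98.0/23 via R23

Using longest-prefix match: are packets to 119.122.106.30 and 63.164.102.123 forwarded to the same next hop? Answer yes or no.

no

119.122.106.30: longest match 119.122.0.0/15 -> R3
63.164.102.123: longest match 0.0.0.0/0 -> R14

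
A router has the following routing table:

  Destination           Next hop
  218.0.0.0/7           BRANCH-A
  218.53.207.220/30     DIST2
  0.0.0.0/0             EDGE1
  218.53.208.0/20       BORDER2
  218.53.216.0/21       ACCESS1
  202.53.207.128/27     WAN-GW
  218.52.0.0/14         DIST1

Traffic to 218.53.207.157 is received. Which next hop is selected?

Routes whose prefix contains 218.53.207.157:
  0.0.0.0/0 (default, matches everything) -> EDGE1
  218.0.0.0/7 (218.0.0.0 - 219.255.255.255) -> BRANCH-A
  218.52.0.0/14 (218.52.0.0 - 218.55.255.255) -> DIST1
More-specific entries that do NOT match:
  218.53.207.220/30 (218.53.207.220 - 218.53.207.223) does not contain 218.53.207.157
  202.53.207.128/27 (202.53.207.128 - 202.53.207.159) does not contain 218.53.207.157
  218.53.216.0/21 (218.53.216.0 - 218.53.223.255) does not contain 218.53.207.157
  218.53.208.0/20 (218.53.208.0 - 218.53.223.255) does not contain 218.53.207.157
Longest matching prefix is /14 -> next hop DIST1.

DIST1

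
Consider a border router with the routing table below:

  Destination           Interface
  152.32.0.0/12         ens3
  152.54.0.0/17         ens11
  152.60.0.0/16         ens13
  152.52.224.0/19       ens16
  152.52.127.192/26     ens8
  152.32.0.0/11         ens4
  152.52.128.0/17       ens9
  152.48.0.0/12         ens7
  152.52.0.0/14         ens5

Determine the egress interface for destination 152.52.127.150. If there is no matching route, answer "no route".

ens5

Routes whose prefix contains 152.52.127.150:
  152.32.0.0/11 (152.32.0.0 - 152.63.255.255) -> ens4
  152.48.0.0/12 (152.48.0.0 - 152.63.255.255) -> ens7
  152.52.0.0/14 (152.52.0.0 - 152.55.255.255) -> ens5
More-specific entries that do NOT match:
  152.52.127.192/26 (152.52.127.192 - 152.52.127.255) does not contain 152.52.127.150
  152.52.224.0/19 (152.52.224.0 - 152.52.255.255) does not contain 152.52.127.150
  152.54.0.0/17 (152.54.0.0 - 152.54.127.255) does not contain 152.52.127.150
  152.52.128.0/17 (152.52.128.0 - 152.52.255.255) does not contain 152.52.127.150
  152.60.0.0/16 (152.60.0.0 - 152.60.255.255) does not contain 152.52.127.150
Longest matching prefix is /14 -> interface ens5.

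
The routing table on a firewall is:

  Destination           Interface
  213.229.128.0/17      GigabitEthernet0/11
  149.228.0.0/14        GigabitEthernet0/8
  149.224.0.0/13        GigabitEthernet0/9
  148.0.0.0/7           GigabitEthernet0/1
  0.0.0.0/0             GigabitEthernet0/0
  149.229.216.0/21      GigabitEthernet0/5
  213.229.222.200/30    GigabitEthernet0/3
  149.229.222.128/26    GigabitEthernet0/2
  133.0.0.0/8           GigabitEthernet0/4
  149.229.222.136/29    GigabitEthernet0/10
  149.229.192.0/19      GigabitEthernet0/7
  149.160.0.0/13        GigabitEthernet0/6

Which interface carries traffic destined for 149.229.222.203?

GigabitEthernet0/5

Routes whose prefix contains 149.229.222.203:
  0.0.0.0/0 (default, matches everything) -> GigabitEthernet0/0
  148.0.0.0/7 (148.0.0.0 - 149.255.255.255) -> GigabitEthernet0/1
  149.224.0.0/13 (149.224.0.0 - 149.231.255.255) -> GigabitEthernet0/9
  149.228.0.0/14 (149.228.0.0 - 149.231.255.255) -> GigabitEthernet0/8
  149.229.192.0/19 (149.229.192.0 - 149.229.223.255) -> GigabitEthernet0/7
  149.229.216.0/21 (149.229.216.0 - 149.229.223.255) -> GigabitEthernet0/5
More-specific entries that do NOT match:
  213.229.222.200/30 (213.229.222.200 - 213.229.222.203) does not contain 149.229.222.203
  149.229.222.136/29 (149.229.222.136 - 149.229.222.143) does not contain 149.229.222.203
  149.229.222.128/26 (149.229.222.128 - 149.229.222.191) does not contain 149.229.222.203
Longest matching prefix is /21 -> interface GigabitEthernet0/5.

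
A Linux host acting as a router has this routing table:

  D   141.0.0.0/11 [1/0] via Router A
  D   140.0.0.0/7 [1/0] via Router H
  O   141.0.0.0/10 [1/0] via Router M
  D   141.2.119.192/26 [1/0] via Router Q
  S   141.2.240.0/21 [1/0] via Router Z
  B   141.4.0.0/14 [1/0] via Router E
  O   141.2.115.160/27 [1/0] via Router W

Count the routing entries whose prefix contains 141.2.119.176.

Prefixes containing 141.2.119.176:
  140.0.0.0/7 (140.0.0.0 - 141.255.255.255)
  141.0.0.0/10 (141.0.0.0 - 141.63.255.255)
  141.0.0.0/11 (141.0.0.0 - 141.31.255.255)
Total matching entries: 3.

3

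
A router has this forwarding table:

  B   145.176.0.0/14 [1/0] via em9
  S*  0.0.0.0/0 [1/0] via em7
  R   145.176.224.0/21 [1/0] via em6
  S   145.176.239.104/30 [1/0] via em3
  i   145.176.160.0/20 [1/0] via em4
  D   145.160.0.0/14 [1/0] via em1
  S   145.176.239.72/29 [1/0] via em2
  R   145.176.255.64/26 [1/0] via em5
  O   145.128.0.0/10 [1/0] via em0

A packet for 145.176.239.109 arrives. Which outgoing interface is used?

em9

Routes whose prefix contains 145.176.239.109:
  0.0.0.0/0 (default, matches everything) -> em7
  145.128.0.0/10 (145.128.0.0 - 145.191.255.255) -> em0
  145.176.0.0/14 (145.176.0.0 - 145.179.255.255) -> em9
More-specific entries that do NOT match:
  145.176.239.104/30 (145.176.239.104 - 145.176.239.107) does not contain 145.176.239.109
  145.176.239.72/29 (145.176.239.72 - 145.176.239.79) does not contain 145.176.239.109
  145.176.255.64/26 (145.176.255.64 - 145.176.255.127) does not contain 145.176.239.109
  145.176.224.0/21 (145.176.224.0 - 145.176.231.255) does not contain 145.176.239.109
  145.176.160.0/20 (145.176.160.0 - 145.176.175.255) does not contain 145.176.239.109
Longest matching prefix is /14 -> interface em9.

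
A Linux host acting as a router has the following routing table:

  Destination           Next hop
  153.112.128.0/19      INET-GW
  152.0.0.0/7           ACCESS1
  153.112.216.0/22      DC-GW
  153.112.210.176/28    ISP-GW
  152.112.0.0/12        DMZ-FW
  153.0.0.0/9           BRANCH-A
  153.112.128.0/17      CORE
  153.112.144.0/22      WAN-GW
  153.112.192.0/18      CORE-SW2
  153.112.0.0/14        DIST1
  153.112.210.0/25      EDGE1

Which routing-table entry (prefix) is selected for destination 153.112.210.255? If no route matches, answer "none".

Entries matching 153.112.210.255:
  152.0.0.0/7 (152.0.0.0 - 153.255.255.255)
  153.0.0.0/9 (153.0.0.0 - 153.127.255.255)
  153.112.0.0/14 (153.112.0.0 - 153.115.255.255)
  153.112.128.0/17 (153.112.128.0 - 153.112.255.255)
  153.112.192.0/18 (153.112.192.0 - 153.112.255.255)
Most specific is 153.112.192.0/18.

153.112.192.0/18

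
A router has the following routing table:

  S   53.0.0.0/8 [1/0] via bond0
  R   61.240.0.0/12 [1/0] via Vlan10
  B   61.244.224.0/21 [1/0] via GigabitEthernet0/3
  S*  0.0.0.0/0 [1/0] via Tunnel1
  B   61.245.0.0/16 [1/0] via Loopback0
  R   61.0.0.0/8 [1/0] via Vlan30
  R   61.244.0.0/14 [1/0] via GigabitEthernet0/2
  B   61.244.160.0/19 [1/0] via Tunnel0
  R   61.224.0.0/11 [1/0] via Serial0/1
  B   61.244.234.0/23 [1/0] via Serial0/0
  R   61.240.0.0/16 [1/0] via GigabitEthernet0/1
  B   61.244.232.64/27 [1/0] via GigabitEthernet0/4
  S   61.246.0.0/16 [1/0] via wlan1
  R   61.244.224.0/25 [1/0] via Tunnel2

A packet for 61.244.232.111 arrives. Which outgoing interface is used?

GigabitEthernet0/2

Routes whose prefix contains 61.244.232.111:
  0.0.0.0/0 (default, matches everything) -> Tunnel1
  61.0.0.0/8 (61.0.0.0 - 61.255.255.255) -> Vlan30
  61.224.0.0/11 (61.224.0.0 - 61.255.255.255) -> Serial0/1
  61.240.0.0/12 (61.240.0.0 - 61.255.255.255) -> Vlan10
  61.244.0.0/14 (61.244.0.0 - 61.247.255.255) -> GigabitEthernet0/2
More-specific entries that do NOT match:
  61.244.232.64/27 (61.244.232.64 - 61.244.232.95) does not contain 61.244.232.111
  61.244.224.0/25 (61.244.224.0 - 61.244.224.127) does not contain 61.244.232.111
  61.244.234.0/23 (61.244.234.0 - 61.244.235.255) does not contain 61.244.232.111
  61.244.224.0/21 (61.244.224.0 - 61.244.231.255) does not contain 61.244.232.111
  61.244.160.0/19 (61.244.160.0 - 61.244.191.255) does not contain 61.244.232.111
  61.245.0.0/16 (61.245.0.0 - 61.245.255.255) does not contain 61.244.232.111
  61.240.0.0/16 (61.240.0.0 - 61.240.255.255) does not contain 61.244.232.111
  61.246.0.0/16 (61.246.0.0 - 61.246.255.255) does not contain 61.244.232.111
Longest matching prefix is /14 -> interface GigabitEthernet0/2.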